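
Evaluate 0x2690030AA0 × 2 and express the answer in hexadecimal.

0x4D20061540

Multiply each base-16 digit by 2, carrying:
  0×2 = 0 → write 0
  A×2 = 20 → write 4 carry 1
  A×2+1 = 21 → write 5 carry 1
  0×2+1 = 1 → write 1
  3×2 = 6 → write 6
  0×2 = 0 → write 0
  0×2 = 0 → write 0
  9×2 = 18 → write 2 carry 1
  6×2+1 = 13 → write D
  2×2 = 4 → write 4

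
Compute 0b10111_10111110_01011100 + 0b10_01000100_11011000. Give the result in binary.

0b110100000001100110100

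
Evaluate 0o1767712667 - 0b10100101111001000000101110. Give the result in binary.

0o1767712667 = 0b1111110111111001010110110111 in binary.
Subtract column by column in base 2:
  1-0 → 1
  1-1 → 0
  1-1 → 0
  0-1 → 1 (borrow)
  1-0-1 → 0
  1-1 → 0
  0-0 → 0
  1-0 → 1
  1-0 → 1
  0-0 → 0
  1-0 → 1
  0-0 → 0
  1-1 → 0
  0-0 → 0
  0-0 → 0
  1-1 → 0
  1-1 → 0
  1-1 → 0
  1-1 → 0
  1-0 → 1
  1-1 → 0
  0-0 → 0
  1-0 → 1
  1-1 → 0
  1-0 → 1
  1-1 → 0
  1-0 → 1
  1-0 → 1

0b1101010010000000010110001001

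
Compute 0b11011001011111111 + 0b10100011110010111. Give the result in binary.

Add column by column in base 2, right to left:
  1+1 = 0 carry 1
  1+1+1 = 1 carry 1
  1+1+1 = 1 carry 1
  1+0+1 = 0 carry 1
  1+1+1 = 1 carry 1
  1+0+1 = 0 carry 1
  1+0+1 = 0 carry 1
  1+1+1 = 1 carry 1
  0+1+1 = 0 carry 1
  1+1+1 = 1 carry 1
  0+1+1 = 0 carry 1
  0+0+1 = 1
  1+0 = 1
  1+0 = 1
  0+1 = 1
  1+0 = 1
  1+1 = 0 carry 1
  final carry 1

0b101111101010010110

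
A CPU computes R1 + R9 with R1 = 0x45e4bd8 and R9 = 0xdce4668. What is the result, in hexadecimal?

Add column by column in base 16, right to left:
  8+8 = 0 carry 1
  d+6+1 = 4 carry 1
  b+6+1 = 2 carry 1
  4+4+1 = 9
  e+e = c carry 1
  5+c+1 = 2 carry 1
  4+d+1 = 2 carry 1
  final carry 1

0x122c9240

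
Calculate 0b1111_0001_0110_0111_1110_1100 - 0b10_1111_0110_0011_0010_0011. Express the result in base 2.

0b110000100000010011001001

Subtract column by column in base 2:
  0-1 → 1 (borrow)
  0-1-1 → 0 (borrow)
  1-0-1 → 0
  1-0 → 1
  0-0 → 0
  1-1 → 0
  1-0 → 1
  1-0 → 1
  1-1 → 0
  1-1 → 0
  1-0 → 1
  0-0 → 0
  0-0 → 0
  1-1 → 0
  1-1 → 0
  0-0 → 0
  1-1 → 0
  0-1 → 1 (borrow)
  0-1-1 → 0 (borrow)
  0-1-1 → 0 (borrow)
  1-0-1 → 0
  1-1 → 0
  1-0 → 1
  1-0 → 1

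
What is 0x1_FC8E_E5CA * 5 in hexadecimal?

0x9EECA7CF2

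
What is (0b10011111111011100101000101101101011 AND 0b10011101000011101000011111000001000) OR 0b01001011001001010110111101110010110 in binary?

0b10011111111011100101000101101101011 AND 0b10011101000011101000011111000001000 = 0b10011101000011100000000101000001000.
Then OR with 0b01001011001001010110111101110010110.

0b11011111001011110110111101110011110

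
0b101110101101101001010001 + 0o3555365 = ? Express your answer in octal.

0o62332506

0b101110101101101001010001 = 0o56555121 in octal.
Add column by column in base 8, right to left:
  1+5 = 6
  2+6 = 0 carry 1
  1+3+1 = 5
  5+5 = 2 carry 1
  5+5+1 = 3 carry 1
  5+5+1 = 3 carry 1
  6+3+1 = 2 carry 1
  5+0+1 = 6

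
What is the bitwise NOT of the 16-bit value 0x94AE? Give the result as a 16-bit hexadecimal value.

Each hex digit d becomes F−d:
  9→6, 4→B, A→5, E→1

0x6B51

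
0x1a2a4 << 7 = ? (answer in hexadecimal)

0xd15200

7 bits is not a whole number of base-16 digits; in binary: 11010001010100100 << 7 = 110100010101001000000000.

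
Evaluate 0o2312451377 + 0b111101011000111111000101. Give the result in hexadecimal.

0x141FE2C4

0o2312451377 = 0x132A52FF in hexadecimal.
0b111101011000111111000101 = 0xF58FC5 in hexadecimal.
Add column by column in base 16, right to left:
  F+5 = 4 carry 1
  F+C+1 = C carry 1
  2+F+1 = 2 carry 1
  5+8+1 = E
  A+5 = F
  2+F = 1 carry 1
  3+0+1 = 4
  1+0 = 1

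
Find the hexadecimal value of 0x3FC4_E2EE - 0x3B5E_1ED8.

0x466C416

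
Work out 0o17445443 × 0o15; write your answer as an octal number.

Multiply each base-8 digit by 13, carrying:
  3×13 = 39 → write 7 carry 4
  4×13+4 = 56 → write 0 carry 7
  4×13+7 = 59 → write 3 carry 7
  5×13+7 = 72 → write 0 carry 9
  4×13+9 = 61 → write 5 carry 7
  4×13+7 = 59 → write 3 carry 7
  7×13+7 = 98 → write 2 carry 12
  1×13+12 = 25 → write 1 carry 3
  remaining carry: 3

0o312350307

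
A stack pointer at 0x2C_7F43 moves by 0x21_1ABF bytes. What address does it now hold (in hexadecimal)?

0x4D9A02

Add column by column in base 16, right to left:
  3+F = 2 carry 1
  4+B+1 = 0 carry 1
  F+A+1 = A carry 1
  7+1+1 = 9
  C+1 = D
  2+2 = 4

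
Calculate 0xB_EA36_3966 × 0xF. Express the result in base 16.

Multiply each base-16 digit by 15, carrying:
  6×15 = 90 → write A carry 5
  6×15+5 = 95 → write F carry 5
  9×15+5 = 140 → write C carry 8
  3×15+8 = 53 → write 5 carry 3
  6×15+3 = 93 → write D carry 5
  3×15+5 = 50 → write 2 carry 3
  A×15+3 = 153 → write 9 carry 9
  E×15+9 = 219 → write B carry 13
  B×15+13 = 178 → write 2 carry 11
  remaining carry: B

0xB2B92D5CFA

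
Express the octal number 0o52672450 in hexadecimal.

0xAB7528

Each octal digit is 3 bits: 5=101 2=010 6=110 7=111 2=010 4=100 5=101 0=000.
Group the bits into nibbles: 1010 1011 0111 0101 0010 1000 → AB7528.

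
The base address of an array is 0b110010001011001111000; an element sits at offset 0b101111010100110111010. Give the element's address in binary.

0b1100001100000000110010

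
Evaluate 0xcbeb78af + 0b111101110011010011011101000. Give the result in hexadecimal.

0xd3a51f97

0b111101110011010011011101000 = 0x7b9a6e8 in hexadecimal.
Add column by column in base 16, right to left:
  f+8 = 7 carry 1
  a+e+1 = 9 carry 1
  8+6+1 = f
  7+a = 1 carry 1
  b+9+1 = 5 carry 1
  e+b+1 = a carry 1
  b+7+1 = 3 carry 1
  c+0+1 = d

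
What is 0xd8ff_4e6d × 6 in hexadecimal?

Multiply each base-16 digit by 6, carrying:
  d×6 = 78 → write e carry 4
  6×6+4 = 40 → write 8 carry 2
  e×6+2 = 86 → write 6 carry 5
  4×6+5 = 29 → write d carry 1
  f×6+1 = 91 → write b carry 5
  f×6+5 = 95 → write f carry 5
  8×6+5 = 53 → write 5 carry 3
  d×6+3 = 81 → write 1 carry 5
  remaining carry: 5

0x515fbd68e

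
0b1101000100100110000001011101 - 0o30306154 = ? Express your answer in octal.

0o1454151761

0b1101000100100110000001011101 = 0o1504460135 in octal.
Subtract column by column in base 8:
  5-4 → 1
  3-5 → 6 (borrow)
  1-1-1 → 7 (borrow)
  0-6-1 → 1 (borrow)
  6-0-1 → 5
  4-3 → 1
  4-0 → 4
  0-3 → 5 (borrow)
  5-0-1 → 4
  1-0 → 1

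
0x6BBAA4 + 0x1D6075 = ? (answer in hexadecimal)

Add column by column in base 16, right to left:
  4+5 = 9
  A+7 = 1 carry 1
  A+0+1 = B
  B+6 = 1 carry 1
  B+D+1 = 9 carry 1
  6+1+1 = 8

0x891B19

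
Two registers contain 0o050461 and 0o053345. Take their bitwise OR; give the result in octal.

0o053765

OR each oct digit independently (no carries):
  0|0=0, 5|5=5, 0|3=3, 4|3=7, 6|4=6, 1|5=5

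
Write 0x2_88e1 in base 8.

Expand each hex digit to 4 bits: 2=0010 8=1000 8=1000 e=1110 1=0001.
Group the bits in threes: 101 000 100 011 100 001 → 504341.

0o504341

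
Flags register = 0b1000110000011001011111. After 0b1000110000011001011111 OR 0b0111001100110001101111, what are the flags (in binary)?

OR bit by bit (1 where either bit is 1):
  1000110000011001011111
| 0111001100110001101111
= 1111111100111001111111

0b1111111100111001111111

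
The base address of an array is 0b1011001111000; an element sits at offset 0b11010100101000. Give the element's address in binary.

0b100101110100000

Add column by column in base 2, right to left:
  0+0 = 0
  0+0 = 0
  0+0 = 0
  1+1 = 0 carry 1
  1+0+1 = 0 carry 1
  1+1+1 = 1 carry 1
  1+0+1 = 0 carry 1
  0+0+1 = 1
  0+1 = 1
  1+0 = 1
  1+1 = 0 carry 1
  0+0+1 = 1
  1+1 = 0 carry 1
  0+1+1 = 0 carry 1
  final carry 1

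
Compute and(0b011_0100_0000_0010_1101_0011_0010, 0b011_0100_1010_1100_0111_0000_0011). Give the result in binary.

0b011010000000000010100000010

AND bit by bit (1 only where both bits are 1):
  011010000000010110100110010
& 011010010101100011100000011
= 011010000000000010100000010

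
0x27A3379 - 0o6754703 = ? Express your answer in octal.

0o227454666

0x27A3379 = 0o236431571 in octal.
Subtract column by column in base 8:
  1-3 → 6 (borrow)
  7-0-1 → 6
  5-7 → 6 (borrow)
  1-4-1 → 4 (borrow)
  3-5-1 → 5 (borrow)
  4-7-1 → 4 (borrow)
  6-6-1 → 7 (borrow)
  3-0-1 → 2
  2-0 → 2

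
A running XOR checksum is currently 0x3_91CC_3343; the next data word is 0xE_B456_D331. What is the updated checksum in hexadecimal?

XOR each hex digit independently (no carries):
  3^E=D, 9^B=2, 1^4=5, C^5=9, C^6=A, 3^D=E, 3^3=0, 4^3=7, 3^1=2

0xD259AE072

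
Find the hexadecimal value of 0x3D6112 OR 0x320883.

0x3F6993

OR each hex digit independently (no carries):
  3|3=3, D|2=F, 6|0=6, 1|8=9, 1|8=9, 2|3=3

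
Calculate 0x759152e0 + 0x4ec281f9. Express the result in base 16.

Add column by column in base 16, right to left:
  0+9 = 9
  e+f = d carry 1
  2+1+1 = 4
  5+8 = d
  1+2 = 3
  9+c = 5 carry 1
  5+e+1 = 4 carry 1
  7+4+1 = c

0xc453d4d9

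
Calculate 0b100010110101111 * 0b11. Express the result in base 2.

Multiply each base-2 digit by 3, carrying:
  1×3 = 3 → write 1 carry 1
  1×3+1 = 4 → write 0 carry 2
  1×3+2 = 5 → write 1 carry 2
  1×3+2 = 5 → write 1 carry 2
  0×3+2 = 2 → write 0 carry 1
  1×3+1 = 4 → write 0 carry 2
  0×3+2 = 2 → write 0 carry 1
  1×3+1 = 4 → write 0 carry 2
  1×3+2 = 5 → write 1 carry 2
  0×3+2 = 2 → write 0 carry 1
  1×3+1 = 4 → write 0 carry 2
  0×3+2 = 2 → write 0 carry 1
  0×3+1 = 1 → write 1
  0×3 = 0 → write 0
  1×3 = 3 → write 1 carry 1
  remaining carry: 1

0b1101000100001101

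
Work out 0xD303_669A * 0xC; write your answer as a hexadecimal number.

Multiply each base-16 digit by 12, carrying:
  A×12 = 120 → write 8 carry 7
  9×12+7 = 115 → write 3 carry 7
  6×12+7 = 79 → write F carry 4
  6×12+4 = 76 → write C carry 4
  3×12+4 = 40 → write 8 carry 2
  0×12+2 = 2 → write 2
  3×12 = 36 → write 4 carry 2
  D×12+2 = 158 → write E carry 9
  remaining carry: 9

0x9E428CF38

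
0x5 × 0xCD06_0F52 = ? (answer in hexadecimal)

0x4011E4C9A

Multiply each base-16 digit by 5, carrying:
  2×5 = 10 → write A
  5×5 = 25 → write 9 carry 1
  F×5+1 = 76 → write C carry 4
  0×5+4 = 4 → write 4
  6×5 = 30 → write E carry 1
  0×5+1 = 1 → write 1
  D×5 = 65 → write 1 carry 4
  C×5+4 = 64 → write 0 carry 4
  remaining carry: 4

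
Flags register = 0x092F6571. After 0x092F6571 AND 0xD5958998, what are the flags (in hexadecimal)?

AND each hex digit independently (no carries):
  0&D=0, 9&5=1, 2&9=0, F&5=5, 6&8=0, 5&9=1, 7&9=1, 1&8=0

0x01050110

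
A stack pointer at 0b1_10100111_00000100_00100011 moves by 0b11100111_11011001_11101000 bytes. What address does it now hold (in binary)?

0b10100011101101111000001011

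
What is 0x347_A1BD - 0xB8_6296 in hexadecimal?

0x28F3F27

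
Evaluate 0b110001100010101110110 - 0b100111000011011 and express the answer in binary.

0b110000111011101011011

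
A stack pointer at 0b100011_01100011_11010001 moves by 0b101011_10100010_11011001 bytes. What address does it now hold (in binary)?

Add column by column in base 2, right to left:
  1+1 = 0 carry 1
  0+0+1 = 1
  0+0 = 0
  0+1 = 1
  1+1 = 0 carry 1
  0+0+1 = 1
  1+1 = 0 carry 1
  1+1+1 = 1 carry 1
  1+0+1 = 0 carry 1
  1+1+1 = 1 carry 1
  0+0+1 = 1
  0+0 = 0
  0+0 = 0
  1+1 = 0 carry 1
  1+0+1 = 0 carry 1
  0+1+1 = 0 carry 1
  1+1+1 = 1 carry 1
  1+1+1 = 1 carry 1
  0+0+1 = 1
  0+1 = 1
  0+0 = 0
  1+1 = 0 carry 1
  final carry 1

0b10011110000011010101010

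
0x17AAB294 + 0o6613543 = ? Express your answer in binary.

0x17AAB294 = 0b10111101010101011001010010100 in binary.
0o6613543 = 0b110110001011101100011 in binary.
Add column by column in base 2, right to left:
  0+1 = 1
  0+1 = 1
  1+0 = 1
  0+0 = 0
  1+0 = 1
  0+1 = 1
  0+1 = 1
  1+0 = 1
  0+1 = 1
  1+1 = 0 carry 1
  0+1+1 = 0 carry 1
  0+0+1 = 1
  1+1 = 0 carry 1
  1+0+1 = 0 carry 1
  0+0+1 = 1
  1+0 = 1
  0+1 = 1
  1+1 = 0 carry 1
  0+0+1 = 1
  1+1 = 0 carry 1
  0+1+1 = 0 carry 1
  1+0+1 = 0 carry 1
  0+0+1 = 1
  1+0 = 1
  1+0 = 1
  1+0 = 1
  1+0 = 1
  0+0 = 0
  1+0 = 1

0b10111110001011100100111110111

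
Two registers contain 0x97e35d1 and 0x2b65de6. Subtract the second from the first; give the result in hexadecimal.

0x6c7d7eb

Subtract column by column in base 16:
  1-6 → b (borrow)
  d-e-1 → e (borrow)
  5-d-1 → 7 (borrow)
  3-5-1 → d (borrow)
  e-6-1 → 7
  7-b → c (borrow)
  9-2-1 → 6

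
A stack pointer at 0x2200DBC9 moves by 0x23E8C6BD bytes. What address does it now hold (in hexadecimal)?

0x45E9A286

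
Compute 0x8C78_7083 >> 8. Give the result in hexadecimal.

Shifting right by 8 bits = 2 hex digits: drop the last 2.

0x8C7870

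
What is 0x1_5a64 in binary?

0b10101101001100100

Expand each hex digit to 4 bits: 1=0001 5=0101 a=1010 6=0110 4=0100.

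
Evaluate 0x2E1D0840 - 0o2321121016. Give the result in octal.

0x2E1D0840 = 0o5607204100 in octal.
Subtract column by column in base 8:
  0-6 → 2 (borrow)
  0-1-1 → 6 (borrow)
  1-0-1 → 0
  4-1 → 3
  0-2 → 6 (borrow)
  2-1-1 → 0
  7-1 → 6
  0-2 → 6 (borrow)
  6-3-1 → 2
  5-2 → 3

0o3266063062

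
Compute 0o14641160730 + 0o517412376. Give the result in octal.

0o15360573326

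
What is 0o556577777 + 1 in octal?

The trailing 5 digits are 7 (max in base 8), so adding 1 cascades: they roll to 0 and the next digit up increments.

0o556600000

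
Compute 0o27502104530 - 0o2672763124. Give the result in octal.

0o24607121404

Subtract column by column in base 8:
  0-4 → 4 (borrow)
  3-2-1 → 0
  5-1 → 4
  4-3 → 1
  0-6 → 2 (borrow)
  1-7-1 → 1 (borrow)
  2-2-1 → 7 (borrow)
  0-7-1 → 0 (borrow)
  5-6-1 → 6 (borrow)
  7-2-1 → 4
  2-0 → 2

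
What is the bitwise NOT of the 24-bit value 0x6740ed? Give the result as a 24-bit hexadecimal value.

0x98bf12

Each hex digit d becomes f−d:
  6→9, 7→8, 4→b, 0→f, e→1, d→2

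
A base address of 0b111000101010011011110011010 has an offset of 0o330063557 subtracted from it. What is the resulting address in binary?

0o330063557 = 0b11011000000110011101101111 in binary.
Subtract column by column in base 2:
  0-1 → 1 (borrow)
  1-1-1 → 1 (borrow)
  0-1-1 → 0 (borrow)
  1-1-1 → 1 (borrow)
  1-0-1 → 0
  0-1 → 1 (borrow)
  0-1-1 → 0 (borrow)
  1-0-1 → 0
  1-1 → 0
  1-1 → 0
  1-1 → 0
  0-0 → 0
  1-0 → 1
  1-1 → 0
  0-1 → 1 (borrow)
  0-0-1 → 1 (borrow)
  1-0-1 → 0
  0-0 → 0
  1-0 → 1
  0-0 → 0
  1-0 → 1
  0-1 → 1 (borrow)
  0-1-1 → 0 (borrow)
  0-0-1 → 1 (borrow)
  1-1-1 → 1 (borrow)
  1-1-1 → 1 (borrow)
  1-0-1 → 0

0b11101101001101000000101011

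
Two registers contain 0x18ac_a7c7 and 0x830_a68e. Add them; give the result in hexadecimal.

0x20dd4e55

Add column by column in base 16, right to left:
  7+e = 5 carry 1
  c+8+1 = 5 carry 1
  7+6+1 = e
  a+a = 4 carry 1
  c+0+1 = d
  a+3 = d
  8+8 = 0 carry 1
  1+0+1 = 2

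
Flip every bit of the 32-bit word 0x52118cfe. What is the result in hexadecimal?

0xadee7301

Each hex digit d becomes f−d:
  5→a, 2→d, 1→e, 1→e, 8→7, c→3, f→0, e→1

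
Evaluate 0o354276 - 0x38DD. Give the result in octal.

0x38DD = 0o34335 in octal.
Subtract column by column in base 8:
  6-5 → 1
  7-3 → 4
  2-3 → 7 (borrow)
  4-4-1 → 7 (borrow)
  5-3-1 → 1
  3-0 → 3

0o317741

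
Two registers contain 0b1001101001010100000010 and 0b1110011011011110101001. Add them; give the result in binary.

Add column by column in base 2, right to left:
  0+1 = 1
  1+0 = 1
  0+0 = 0
  0+1 = 1
  0+0 = 0
  0+1 = 1
  0+0 = 0
  0+1 = 1
  1+1 = 0 carry 1
  0+1+1 = 0 carry 1
  1+1+1 = 1 carry 1
  0+0+1 = 1
  1+1 = 0 carry 1
  0+1+1 = 0 carry 1
  0+0+1 = 1
  1+1 = 0 carry 1
  0+1+1 = 0 carry 1
  1+0+1 = 0 carry 1
  1+0+1 = 0 carry 1
  0+1+1 = 0 carry 1
  0+1+1 = 0 carry 1
  1+1+1 = 1 carry 1
  final carry 1

0b11000000100110010101011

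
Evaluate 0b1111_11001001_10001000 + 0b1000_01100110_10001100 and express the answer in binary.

0b110000011000000010100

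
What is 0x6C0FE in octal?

Expand each hex digit to 4 bits: 6=0110 C=1100 0=0000 F=1111 E=1110.
Group the bits in threes: 001 101 100 000 011 111 110 → 1540376.

0o1540376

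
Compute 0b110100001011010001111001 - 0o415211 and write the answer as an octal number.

0o63514760

0b110100001011010001111001 = 0o64132171 in octal.
Subtract column by column in base 8:
  1-1 → 0
  7-1 → 6
  1-2 → 7 (borrow)
  2-5-1 → 4 (borrow)
  3-1-1 → 1
  1-4 → 5 (borrow)
  4-0-1 → 3
  6-0 → 6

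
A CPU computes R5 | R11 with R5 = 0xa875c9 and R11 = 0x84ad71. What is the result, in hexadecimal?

0xacfdf9

OR each hex digit independently (no carries):
  a|8=a, 8|4=c, 7|a=f, 5|d=d, c|7=f, 9|1=9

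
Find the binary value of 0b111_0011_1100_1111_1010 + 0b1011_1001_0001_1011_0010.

Add column by column in base 2, right to left:
  0+0 = 0
  1+1 = 0 carry 1
  0+0+1 = 1
  1+0 = 1
  1+1 = 0 carry 1
  1+1+1 = 1 carry 1
  1+0+1 = 0 carry 1
  1+1+1 = 1 carry 1
  0+1+1 = 0 carry 1
  0+0+1 = 1
  1+0 = 1
  1+0 = 1
  1+1 = 0 carry 1
  1+0+1 = 0 carry 1
  0+0+1 = 1
  0+1 = 1
  1+1 = 0 carry 1
  1+1+1 = 1 carry 1
  1+0+1 = 0 carry 1
  0+1+1 = 0 carry 1
  final carry 1

0b100101100111010101100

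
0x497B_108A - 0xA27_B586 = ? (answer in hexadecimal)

Subtract column by column in base 16:
  A-6 → 4
  8-8 → 0
  0-5 → B (borrow)
  1-B-1 → 5 (borrow)
  B-7-1 → 3
  7-2 → 5
  9-A → F (borrow)
  4-0-1 → 3

0x3F535B04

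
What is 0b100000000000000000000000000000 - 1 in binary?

The trailing 29 digits are 0, so subtracting 1 borrows through: they become 1 and the next digit up decrements.

0b11111111111111111111111111111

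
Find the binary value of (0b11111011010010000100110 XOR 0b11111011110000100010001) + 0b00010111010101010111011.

0b10111110111111110010

First 0b11111011010010000100110 XOR 0b11111011110000100010001 = 0b00000000100010100110111.
Add column by column in base 2, right to left:
  1+1 = 0 carry 1
  1+1+1 = 1 carry 1
  1+0+1 = 0 carry 1
  0+1+1 = 0 carry 1
  1+1+1 = 1 carry 1
  1+1+1 = 1 carry 1
  0+0+1 = 1
  0+1 = 1
  1+0 = 1
  0+1 = 1
  1+0 = 1
  0+1 = 1
  0+0 = 0
  0+1 = 1
  1+0 = 1
  0+1 = 1
  0+1 = 1
  0+1 = 1
  0+0 = 0
  0+1 = 1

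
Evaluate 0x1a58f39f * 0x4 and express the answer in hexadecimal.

Multiply each base-16 digit by 4, carrying:
  f×4 = 60 → write c carry 3
  9×4+3 = 39 → write 7 carry 2
  3×4+2 = 14 → write e
  f×4 = 60 → write c carry 3
  8×4+3 = 35 → write 3 carry 2
  5×4+2 = 22 → write 6 carry 1
  a×4+1 = 41 → write 9 carry 2
  1×4+2 = 6 → write 6

0x6963ce7c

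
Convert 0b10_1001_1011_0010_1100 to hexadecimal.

0x29B2C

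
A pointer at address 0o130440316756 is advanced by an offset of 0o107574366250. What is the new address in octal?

Add column by column in base 8, right to left:
  6+0 = 6
  5+5 = 2 carry 1
  7+2+1 = 2 carry 1
  6+6+1 = 5 carry 1
  1+6+1 = 0 carry 1
  3+3+1 = 7
  0+4 = 4
  4+7 = 3 carry 1
  4+5+1 = 2 carry 1
  0+7+1 = 0 carry 1
  3+0+1 = 4
  1+1 = 2

0o240234705226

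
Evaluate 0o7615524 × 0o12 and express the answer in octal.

Multiply each base-8 digit by 10, carrying:
  4×10 = 40 → write 0 carry 5
  2×10+5 = 25 → write 1 carry 3
  5×10+3 = 53 → write 5 carry 6
  5×10+6 = 56 → write 0 carry 7
  1×10+7 = 17 → write 1 carry 2
  6×10+2 = 62 → write 6 carry 7
  7×10+7 = 77 → write 5 carry 9
  remaining carry: 11

0o115610510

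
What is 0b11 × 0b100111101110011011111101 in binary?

0b1110111001011010011110111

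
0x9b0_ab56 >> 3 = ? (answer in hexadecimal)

0x136156a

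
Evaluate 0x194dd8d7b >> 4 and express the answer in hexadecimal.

0x194dd8d7

Shifting right by 4 bits = 1 hex digit: drop the last 1.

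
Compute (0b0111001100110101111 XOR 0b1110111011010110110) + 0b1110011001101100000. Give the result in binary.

0b11000010001001111001

First 0b0111001100110101111 XOR 0b1110111011010110110 = 0b1001110111100011001.
Add column by column in base 2, right to left:
  1+0 = 1
  0+0 = 0
  0+0 = 0
  1+0 = 1
  1+0 = 1
  0+1 = 1
  0+1 = 1
  0+0 = 0
  1+1 = 0 carry 1
  1+1+1 = 1 carry 1
  1+0+1 = 0 carry 1
  1+0+1 = 0 carry 1
  0+1+1 = 0 carry 1
  1+1+1 = 1 carry 1
  1+0+1 = 0 carry 1
  1+0+1 = 0 carry 1
  0+1+1 = 0 carry 1
  0+1+1 = 0 carry 1
  1+1+1 = 1 carry 1
  final carry 1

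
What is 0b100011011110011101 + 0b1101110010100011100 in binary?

Add column by column in base 2, right to left:
  1+0 = 1
  0+0 = 0
  1+1 = 0 carry 1
  1+1+1 = 1 carry 1
  1+1+1 = 1 carry 1
  0+0+1 = 1
  0+0 = 0
  1+0 = 1
  1+1 = 0 carry 1
  1+0+1 = 0 carry 1
  1+1+1 = 1 carry 1
  0+0+1 = 1
  1+0 = 1
  1+1 = 0 carry 1
  0+1+1 = 0 carry 1
  0+1+1 = 0 carry 1
  0+0+1 = 1
  1+1 = 0 carry 1
  0+1+1 = 0 carry 1
  final carry 1

0b10010001110010111001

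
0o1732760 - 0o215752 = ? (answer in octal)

0o1515006

Subtract column by column in base 8:
  0-2 → 6 (borrow)
  6-5-1 → 0
  7-7 → 0
  2-5 → 5 (borrow)
  3-1-1 → 1
  7-2 → 5
  1-0 → 1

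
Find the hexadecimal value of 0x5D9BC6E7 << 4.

0x5D9BC6E70

Shifting left by 4 bits = 1 hex digit: append 1 zero.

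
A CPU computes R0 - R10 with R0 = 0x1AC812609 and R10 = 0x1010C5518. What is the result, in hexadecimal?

Subtract column by column in base 16:
  9-8 → 1
  0-1 → F (borrow)
  6-5-1 → 0
  2-5 → D (borrow)
  1-C-1 → 4 (borrow)
  8-0-1 → 7
  C-1 → B
  A-0 → A
  1-1 → 0

0xAB74D0F1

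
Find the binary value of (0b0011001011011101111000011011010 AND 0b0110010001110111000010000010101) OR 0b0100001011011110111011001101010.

0b110001011011111111011001111010

0b0011001011011101111000011011010 AND 0b0110010001110111000010000010101 = 0b0010000001010101000000000010000.
Then OR with 0b0100001011011110111011001101010.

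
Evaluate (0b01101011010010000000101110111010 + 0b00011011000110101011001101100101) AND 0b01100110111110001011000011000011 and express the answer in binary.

0b110011000001011000000000011

Add column by column in base 2, right to left:
  0+1 = 1
  1+0 = 1
  0+1 = 1
  1+0 = 1
  1+0 = 1
  1+1 = 0 carry 1
  0+1+1 = 0 carry 1
  1+0+1 = 0 carry 1
  1+1+1 = 1 carry 1
  1+1+1 = 1 carry 1
  0+0+1 = 1
  1+0 = 1
  0+1 = 1
  0+1 = 1
  0+0 = 0
  0+1 = 1
  0+0 = 0
  0+1 = 1
  0+0 = 0
  1+1 = 0 carry 1
  0+1+1 = 0 carry 1
  0+0+1 = 1
  1+0 = 1
  0+0 = 0
  1+1 = 0 carry 1
  1+1+1 = 1 carry 1
  0+0+1 = 1
  1+1 = 0 carry 1
  0+1+1 = 0 carry 1
  1+0+1 = 0 carry 1
  1+0+1 = 0 carry 1
  final carry 1
Sum = 0b10000110011000101011111100011111; now AND with 0b01100110111110001011000011000011:
  10000110011000101011111100011111
& 01100110111110001011000011000011
= 00000110011000001011000000000011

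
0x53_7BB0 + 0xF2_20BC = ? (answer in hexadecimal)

Add column by column in base 16, right to left:
  0+C = C
  B+B = 6 carry 1
  B+0+1 = C
  7+2 = 9
  3+2 = 5
  5+F = 4 carry 1
  final carry 1

0x1459C6C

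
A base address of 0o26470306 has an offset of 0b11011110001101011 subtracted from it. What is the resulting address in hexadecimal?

0o26470306 = 0x5a70c6 in hexadecimal.
0b11011110001101011 = 0x1bc6b in hexadecimal.
Subtract column by column in base 16:
  6-b → b (borrow)
  c-6-1 → 5
  0-c → 4 (borrow)
  7-b-1 → b (borrow)
  a-1-1 → 8
  5-0 → 5

0x58b45b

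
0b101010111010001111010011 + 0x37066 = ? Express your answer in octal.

0o53612071

0b101010111010001111010011 = 0o52721723 in octal.
0x37066 = 0o670146 in octal.
Add column by column in base 8, right to left:
  3+6 = 1 carry 1
  2+4+1 = 7
  7+1 = 0 carry 1
  1+0+1 = 2
  2+7 = 1 carry 1
  7+6+1 = 6 carry 1
  2+0+1 = 3
  5+0 = 5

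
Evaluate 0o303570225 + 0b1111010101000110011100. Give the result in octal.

0o323041061

0b1111010101000110011100 = 0o17250634 in octal.
Add column by column in base 8, right to left:
  5+4 = 1 carry 1
  2+3+1 = 6
  2+6 = 0 carry 1
  0+0+1 = 1
  7+5 = 4 carry 1
  5+2+1 = 0 carry 1
  3+7+1 = 3 carry 1
  0+1+1 = 2
  3+0 = 3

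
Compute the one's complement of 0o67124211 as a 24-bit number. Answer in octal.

0o10653566

Each oct digit d becomes 7−d:
  6→1, 7→0, 1→6, 2→5, 4→3, 2→5, 1→6, 1→6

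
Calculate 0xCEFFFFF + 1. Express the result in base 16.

The trailing 5 digits are F (max in base 16), so adding 1 cascades: they roll to 0 and the next digit up increments.

0xCF00000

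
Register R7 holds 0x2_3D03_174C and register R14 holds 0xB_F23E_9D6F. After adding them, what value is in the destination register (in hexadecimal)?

Add column by column in base 16, right to left:
  C+F = B carry 1
  4+6+1 = B
  7+D = 4 carry 1
  1+9+1 = B
  3+E = 1 carry 1
  0+3+1 = 4
  D+2 = F
  3+F = 2 carry 1
  2+B+1 = E

0xE2F41B4BB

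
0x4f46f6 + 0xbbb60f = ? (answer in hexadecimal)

Add column by column in base 16, right to left:
  6+f = 5 carry 1
  f+0+1 = 0 carry 1
  6+6+1 = d
  4+b = f
  f+b = a carry 1
  4+b+1 = 0 carry 1
  final carry 1

0x10afd05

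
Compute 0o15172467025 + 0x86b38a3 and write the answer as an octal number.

0o16225323270

0x86b38a3 = 0o1032634243 in octal.
Add column by column in base 8, right to left:
  5+3 = 0 carry 1
  2+4+1 = 7
  0+2 = 2
  7+4 = 3 carry 1
  6+3+1 = 2 carry 1
  4+6+1 = 3 carry 1
  2+2+1 = 5
  7+3 = 2 carry 1
  1+0+1 = 2
  5+1 = 6
  1+0 = 1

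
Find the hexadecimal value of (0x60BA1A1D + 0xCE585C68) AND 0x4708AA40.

Add column by column in base 16, right to left:
  D+8 = 5 carry 1
  1+6+1 = 8
  A+C = 6 carry 1
  1+5+1 = 7
  A+8 = 2 carry 1
  B+5+1 = 1 carry 1
  0+E+1 = F
  6+C = 2 carry 1
  final carry 1
Sum = 0x12F127685; now AND with 0x4708AA40:
  1&0=0, 2&4=0, F&7=7, 1&0=0, 2&8=0, 7&A=2, 6&A=2, 8&4=0, 5&0=0

0x7002200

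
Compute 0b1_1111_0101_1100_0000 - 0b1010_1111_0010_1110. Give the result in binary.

Subtract column by column in base 2:
  0-0 → 0
  0-1 → 1 (borrow)
  0-1-1 → 0 (borrow)
  0-1-1 → 0 (borrow)
  0-0-1 → 1 (borrow)
  0-1-1 → 0 (borrow)
  1-0-1 → 0
  1-0 → 1
  1-1 → 0
  0-1 → 1 (borrow)
  1-1-1 → 1 (borrow)
  0-1-1 → 0 (borrow)
  1-0-1 → 0
  1-1 → 0
  1-0 → 1
  1-1 → 0
  1-0 → 1

0b10100011010010010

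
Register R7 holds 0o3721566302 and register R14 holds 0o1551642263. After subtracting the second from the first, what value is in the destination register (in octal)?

Subtract column by column in base 8:
  2-3 → 7 (borrow)
  0-6-1 → 1 (borrow)
  3-2-1 → 0
  6-2 → 4
  6-4 → 2
  5-6 → 7 (borrow)
  1-1-1 → 7 (borrow)
  2-5-1 → 4 (borrow)
  7-5-1 → 1
  3-1 → 2

0o2147724017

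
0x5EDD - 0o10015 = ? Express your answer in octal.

0x5EDD = 0o57335 in octal.
Subtract column by column in base 8:
  5-5 → 0
  3-1 → 2
  3-0 → 3
  7-0 → 7
  5-1 → 4

0o47320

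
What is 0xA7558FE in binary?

0b1010011101010101100011111110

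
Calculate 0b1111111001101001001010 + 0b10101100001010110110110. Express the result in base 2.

Add column by column in base 2, right to left:
  0+0 = 0
  1+1 = 0 carry 1
  0+1+1 = 0 carry 1
  1+0+1 = 0 carry 1
  0+1+1 = 0 carry 1
  0+1+1 = 0 carry 1
  1+0+1 = 0 carry 1
  0+1+1 = 0 carry 1
  0+1+1 = 0 carry 1
  1+0+1 = 0 carry 1
  0+1+1 = 0 carry 1
  1+0+1 = 0 carry 1
  1+1+1 = 1 carry 1
  0+0+1 = 1
  0+0 = 0
  1+0 = 1
  1+0 = 1
  1+1 = 0 carry 1
  1+1+1 = 1 carry 1
  1+0+1 = 0 carry 1
  1+1+1 = 1 carry 1
  1+0+1 = 0 carry 1
  0+1+1 = 0 carry 1
  final carry 1

0b100101011011000000000000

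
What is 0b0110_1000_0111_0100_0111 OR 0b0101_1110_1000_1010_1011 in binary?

0b01111110111111101111

OR bit by bit (1 where either bit is 1):
  01101000011101000111
| 01011110100010101011
= 01111110111111101111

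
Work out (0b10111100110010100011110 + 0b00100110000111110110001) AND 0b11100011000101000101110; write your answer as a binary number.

Add column by column in base 2, right to left:
  0+1 = 1
  1+0 = 1
  1+0 = 1
  1+0 = 1
  1+1 = 0 carry 1
  0+1+1 = 0 carry 1
  0+0+1 = 1
  0+1 = 1
  1+1 = 0 carry 1
  0+1+1 = 0 carry 1
  1+1+1 = 1 carry 1
  0+1+1 = 0 carry 1
  0+0+1 = 1
  1+0 = 1
  1+0 = 1
  0+0 = 0
  0+1 = 1
  1+1 = 0 carry 1
  1+0+1 = 0 carry 1
  1+0+1 = 0 carry 1
  1+1+1 = 1 carry 1
  0+0+1 = 1
  1+0 = 1
Sum = 0b11100010111010011001111; now AND with 0b11100011000101000101110:
  11100010111010011001111
& 11100011000101000101110
= 11100010000000000001110

0b11100010000000000001110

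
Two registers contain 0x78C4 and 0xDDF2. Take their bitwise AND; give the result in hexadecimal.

AND each hex digit independently (no carries):
  7&D=5, 8&D=8, C&F=C, 4&2=0

0x58C0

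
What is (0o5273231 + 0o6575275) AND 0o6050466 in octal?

0o4050426

Add column by column in base 8, right to left:
  1+5 = 6
  3+7 = 2 carry 1
  2+2+1 = 5
  3+5 = 0 carry 1
  7+7+1 = 7 carry 1
  2+5+1 = 0 carry 1
  5+6+1 = 4 carry 1
  final carry 1
Sum = 0o14070526; now AND with 0o6050466:
  1&0=0, 4&6=4, 0&0=0, 7&5=5, 0&0=0, 5&4=4, 2&6=2, 6&6=6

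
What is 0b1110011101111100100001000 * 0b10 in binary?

Multiply each base-2 digit by 2, carrying:
  0×2 = 0 → write 0
  0×2 = 0 → write 0
  0×2 = 0 → write 0
  1×2 = 2 → write 0 carry 1
  0×2+1 = 1 → write 1
  0×2 = 0 → write 0
  0×2 = 0 → write 0
  0×2 = 0 → write 0
  1×2 = 2 → write 0 carry 1
  0×2+1 = 1 → write 1
  0×2 = 0 → write 0
  1×2 = 2 → write 0 carry 1
  1×2+1 = 3 → write 1 carry 1
  1×2+1 = 3 → write 1 carry 1
  1×2+1 = 3 → write 1 carry 1
  1×2+1 = 3 → write 1 carry 1
  0×2+1 = 1 → write 1
  1×2 = 2 → write 0 carry 1
  1×2+1 = 3 → write 1 carry 1
  1×2+1 = 3 → write 1 carry 1
  0×2+1 = 1 → write 1
  0×2 = 0 → write 0
  1×2 = 2 → write 0 carry 1
  1×2+1 = 3 → write 1 carry 1
  1×2+1 = 3 → write 1 carry 1
  remaining carry: 1

0b11100111011111001000010000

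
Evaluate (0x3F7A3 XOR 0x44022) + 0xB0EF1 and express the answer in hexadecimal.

First 0x3F7A3 XOR 0x44022 = 0x7B781.
Add column by column in base 16, right to left:
  1+1 = 2
  8+F = 7 carry 1
  7+E+1 = 6 carry 1
  B+0+1 = C
  7+B = 2 carry 1
  final carry 1

0x12C672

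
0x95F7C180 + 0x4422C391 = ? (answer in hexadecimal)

0xDA1A8511

Add column by column in base 16, right to left:
  0+1 = 1
  8+9 = 1 carry 1
  1+3+1 = 5
  C+C = 8 carry 1
  7+2+1 = A
  F+2 = 1 carry 1
  5+4+1 = A
  9+4 = D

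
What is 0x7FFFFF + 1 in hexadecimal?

The trailing 5 digits are F (max in base 16), so adding 1 cascades: they roll to 0 and the next digit up increments.

0x800000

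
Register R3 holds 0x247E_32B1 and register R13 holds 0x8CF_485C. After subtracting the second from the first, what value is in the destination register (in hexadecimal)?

Subtract column by column in base 16:
  1-C → 5 (borrow)
  B-5-1 → 5
  2-8 → A (borrow)
  3-4-1 → E (borrow)
  E-F-1 → E (borrow)
  7-C-1 → A (borrow)
  4-8-1 → B (borrow)
  2-0-1 → 1

0x1BAEEA55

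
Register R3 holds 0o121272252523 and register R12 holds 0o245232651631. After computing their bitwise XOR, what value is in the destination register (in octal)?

0o364040403312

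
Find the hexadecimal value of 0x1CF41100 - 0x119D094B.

Subtract column by column in base 16:
  0-B → 5 (borrow)
  0-4-1 → B (borrow)
  1-9-1 → 7 (borrow)
  1-0-1 → 0
  4-D → 7 (borrow)
  F-9-1 → 5
  C-1 → B
  1-1 → 0

0xB5707B5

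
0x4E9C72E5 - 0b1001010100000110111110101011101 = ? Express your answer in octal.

0x4E9C72E5 = 0o11647071345 in octal.
0b1001010100000110111110101011101 = 0o11240676535 in octal.
Subtract column by column in base 8:
  5-5 → 0
  4-3 → 1
  3-5 → 6 (borrow)
  1-6-1 → 2 (borrow)
  7-7-1 → 7 (borrow)
  0-6-1 → 1 (borrow)
  7-0-1 → 6
  4-4 → 0
  6-2 → 4
  1-1 → 0
  1-1 → 0

0o406172610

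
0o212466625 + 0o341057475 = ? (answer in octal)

0o553546322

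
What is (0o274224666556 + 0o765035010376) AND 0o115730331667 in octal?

0o1220231044

Add column by column in base 8, right to left:
  6+6 = 4 carry 1
  5+7+1 = 5 carry 1
  5+3+1 = 1 carry 1
  6+0+1 = 7
  6+1 = 7
  6+0 = 6
  4+5 = 1 carry 1
  2+3+1 = 6
  2+0 = 2
  4+5 = 1 carry 1
  7+6+1 = 6 carry 1
  2+7+1 = 2 carry 1
  final carry 1
Sum = 0o1261261677154; now AND with 0o115730331667:
  1&0=0, 2&1=0, 6&1=0, 1&5=1, 2&7=2, 6&3=2, 1&0=0, 6&3=2, 7&3=3, 7&1=1, 1&6=0, 5&6=4, 4&7=4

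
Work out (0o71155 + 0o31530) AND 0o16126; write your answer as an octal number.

Add column by column in base 8, right to left:
  5+0 = 5
  5+3 = 0 carry 1
  1+5+1 = 7
  1+1 = 2
  7+3 = 2 carry 1
  final carry 1
Sum = 0o122705; now AND with 0o16126:
  1&0=0, 2&1=0, 2&6=2, 7&1=1, 0&2=0, 5&6=4

0o2104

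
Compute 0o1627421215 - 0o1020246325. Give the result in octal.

Subtract column by column in base 8:
  5-5 → 0
  1-2 → 7 (borrow)
  2-3-1 → 6 (borrow)
  1-6-1 → 2 (borrow)
  2-4-1 → 5 (borrow)
  4-2-1 → 1
  7-0 → 7
  2-2 → 0
  6-0 → 6
  1-1 → 0

0o607152670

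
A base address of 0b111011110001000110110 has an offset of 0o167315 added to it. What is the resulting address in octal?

0o7550403

0b111011110001000110110 = 0o7361066 in octal.
Add column by column in base 8, right to left:
  6+5 = 3 carry 1
  6+1+1 = 0 carry 1
  0+3+1 = 4
  1+7 = 0 carry 1
  6+6+1 = 5 carry 1
  3+1+1 = 5
  7+0 = 7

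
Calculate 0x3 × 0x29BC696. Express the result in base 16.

0x7D353C2

Multiply each base-16 digit by 3, carrying:
  6×3 = 18 → write 2 carry 1
  9×3+1 = 28 → write C carry 1
  6×3+1 = 19 → write 3 carry 1
  C×3+1 = 37 → write 5 carry 2
  B×3+2 = 35 → write 3 carry 2
  9×3+2 = 29 → write D carry 1
  2×3+1 = 7 → write 7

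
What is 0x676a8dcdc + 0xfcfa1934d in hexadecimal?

0x16464a7029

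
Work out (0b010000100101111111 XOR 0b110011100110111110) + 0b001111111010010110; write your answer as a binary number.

First 0b010000100101111111 XOR 0b110011100110111110 = 0b100011000011000001.
Add column by column in base 2, right to left:
  1+0 = 1
  0+1 = 1
  0+1 = 1
  0+0 = 0
  0+1 = 1
  0+0 = 0
  1+0 = 1
  1+1 = 0 carry 1
  0+0+1 = 1
  0+1 = 1
  0+1 = 1
  0+1 = 1
  1+1 = 0 carry 1
  1+1+1 = 1 carry 1
  0+1+1 = 0 carry 1
  0+1+1 = 0 carry 1
  0+0+1 = 1
  1+0 = 1

0b110010111101010111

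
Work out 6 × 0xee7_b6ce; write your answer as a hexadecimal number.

0x596e48d4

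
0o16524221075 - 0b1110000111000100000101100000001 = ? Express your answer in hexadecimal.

0x46F173C

0o16524221075 = 0x7551223D in hexadecimal.
0b1110000111000100000101100000001 = 0x70E20B01 in hexadecimal.
Subtract column by column in base 16:
  D-1 → C
  3-0 → 3
  2-B → 7 (borrow)
  2-0-1 → 1
  1-2 → F (borrow)
  5-E-1 → 6 (borrow)
  5-0-1 → 4
  7-7 → 0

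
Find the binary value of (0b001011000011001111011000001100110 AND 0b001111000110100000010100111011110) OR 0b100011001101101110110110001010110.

0b001011000011001111011000001100110 AND 0b001111000110100000010100111011110 = 0b001011000010000000010000001000110.
Then OR with 0b100011001101101110110110001010110.

0b101011001111101110110110001010110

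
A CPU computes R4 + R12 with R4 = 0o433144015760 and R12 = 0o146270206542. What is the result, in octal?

0o601434224522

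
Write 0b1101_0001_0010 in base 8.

Group the bits in threes: 110 100 010 010 → 6422.

0o6422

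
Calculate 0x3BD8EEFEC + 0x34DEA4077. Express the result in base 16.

0x70B793063

Add column by column in base 16, right to left:
  C+7 = 3 carry 1
  E+7+1 = 6 carry 1
  F+0+1 = 0 carry 1
  E+4+1 = 3 carry 1
  E+A+1 = 9 carry 1
  8+E+1 = 7 carry 1
  D+D+1 = B carry 1
  B+4+1 = 0 carry 1
  3+3+1 = 7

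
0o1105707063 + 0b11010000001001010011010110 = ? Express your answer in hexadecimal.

0xC582309

0o1105707063 = 0x9178E33 in hexadecimal.
0b11010000001001010011010110 = 0x34094D6 in hexadecimal.
Add column by column in base 16, right to left:
  3+6 = 9
  3+D = 0 carry 1
  E+4+1 = 3 carry 1
  8+9+1 = 2 carry 1
  7+0+1 = 8
  1+4 = 5
  9+3 = C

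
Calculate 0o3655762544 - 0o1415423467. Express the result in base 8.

0o2240337055

Subtract column by column in base 8:
  4-7 → 5 (borrow)
  4-6-1 → 5 (borrow)
  5-4-1 → 0
  2-3 → 7 (borrow)
  6-2-1 → 3
  7-4 → 3
  5-5 → 0
  5-1 → 4
  6-4 → 2
  3-1 → 2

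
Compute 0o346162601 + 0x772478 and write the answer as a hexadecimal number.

0x41009f9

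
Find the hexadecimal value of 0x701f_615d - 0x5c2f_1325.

0x13f04e38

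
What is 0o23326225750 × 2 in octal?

Multiply each base-8 digit by 2, carrying:
  0×2 = 0 → write 0
  5×2 = 10 → write 2 carry 1
  7×2+1 = 15 → write 7 carry 1
  5×2+1 = 11 → write 3 carry 1
  2×2+1 = 5 → write 5
  2×2 = 4 → write 4
  6×2 = 12 → write 4 carry 1
  2×2+1 = 5 → write 5
  3×2 = 6 → write 6
  3×2 = 6 → write 6
  2×2 = 4 → write 4

0o46654453720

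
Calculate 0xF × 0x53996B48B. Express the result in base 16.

0x4E5FD49425

Multiply each base-16 digit by 15, carrying:
  B×15 = 165 → write 5 carry 10
  8×15+10 = 130 → write 2 carry 8
  4×15+8 = 68 → write 4 carry 4
  B×15+4 = 169 → write 9 carry 10
  6×15+10 = 100 → write 4 carry 6
  9×15+6 = 141 → write D carry 8
  9×15+8 = 143 → write F carry 8
  3×15+8 = 53 → write 5 carry 3
  5×15+3 = 78 → write E carry 4
  remaining carry: 4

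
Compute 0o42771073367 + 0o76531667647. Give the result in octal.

0o141522763236

Add column by column in base 8, right to left:
  7+7 = 6 carry 1
  6+4+1 = 3 carry 1
  3+6+1 = 2 carry 1
  3+7+1 = 3 carry 1
  7+6+1 = 6 carry 1
  0+6+1 = 7
  1+1 = 2
  7+3 = 2 carry 1
  7+5+1 = 5 carry 1
  2+6+1 = 1 carry 1
  4+7+1 = 4 carry 1
  final carry 1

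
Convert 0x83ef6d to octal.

Expand each hex digit to 4 bits: 8=1000 3=0011 e=1110 f=1111 6=0110 d=1101.
Group the bits in threes: 100 000 111 110 111 101 101 101 → 40767555.

0o40767555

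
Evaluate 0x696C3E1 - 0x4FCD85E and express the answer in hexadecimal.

Subtract column by column in base 16:
  1-E → 3 (borrow)
  E-5-1 → 8
  3-8 → B (borrow)
  C-D-1 → E (borrow)
  6-C-1 → 9 (borrow)
  9-F-1 → 9 (borrow)
  6-4-1 → 1

0x199EB83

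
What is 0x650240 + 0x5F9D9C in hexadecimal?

0xC49FDC

Add column by column in base 16, right to left:
  0+C = C
  4+9 = D
  2+D = F
  0+9 = 9
  5+F = 4 carry 1
  6+5+1 = C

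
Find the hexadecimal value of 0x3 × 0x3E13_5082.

Multiply each base-16 digit by 3, carrying:
  2×3 = 6 → write 6
  8×3 = 24 → write 8 carry 1
  0×3+1 = 1 → write 1
  5×3 = 15 → write F
  3×3 = 9 → write 9
  1×3 = 3 → write 3
  E×3 = 42 → write A carry 2
  3×3+2 = 11 → write B

0xBA39F186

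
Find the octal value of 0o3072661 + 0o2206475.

Add column by column in base 8, right to left:
  1+5 = 6
  6+7 = 5 carry 1
  6+4+1 = 3 carry 1
  2+6+1 = 1 carry 1
  7+0+1 = 0 carry 1
  0+2+1 = 3
  3+2 = 5

0o5301356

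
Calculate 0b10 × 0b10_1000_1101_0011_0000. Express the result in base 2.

Multiply each base-2 digit by 2, carrying:
  0×2 = 0 → write 0
  0×2 = 0 → write 0
  0×2 = 0 → write 0
  0×2 = 0 → write 0
  1×2 = 2 → write 0 carry 1
  1×2+1 = 3 → write 1 carry 1
  0×2+1 = 1 → write 1
  0×2 = 0 → write 0
  1×2 = 2 → write 0 carry 1
  0×2+1 = 1 → write 1
  1×2 = 2 → write 0 carry 1
  1×2+1 = 3 → write 1 carry 1
  0×2+1 = 1 → write 1
  0×2 = 0 → write 0
  0×2 = 0 → write 0
  1×2 = 2 → write 0 carry 1
  0×2+1 = 1 → write 1
  1×2 = 2 → write 0 carry 1
  remaining carry: 1

0b1010001101001100000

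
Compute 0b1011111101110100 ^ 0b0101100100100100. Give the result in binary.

XOR bit by bit (1 where the bits differ):
  1011111101110100
^ 0101100100100100
= 1110011001010000

0b1110011001010000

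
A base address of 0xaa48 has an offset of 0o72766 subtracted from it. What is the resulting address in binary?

0xaa48 = 0b1010101001001000 in binary.
0o72766 = 0b111010111110110 in binary.
Subtract column by column in base 2:
  0-0 → 0
  0-1 → 1 (borrow)
  0-1-1 → 0 (borrow)
  1-0-1 → 0
  0-1 → 1 (borrow)
  0-1-1 → 0 (borrow)
  1-1-1 → 1 (borrow)
  0-1-1 → 0 (borrow)
  0-1-1 → 0 (borrow)
  1-0-1 → 0
  0-1 → 1 (borrow)
  1-0-1 → 0
  0-1 → 1 (borrow)
  1-1-1 → 1 (borrow)
  0-1-1 → 0 (borrow)
  1-0-1 → 0

0b11010001010010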